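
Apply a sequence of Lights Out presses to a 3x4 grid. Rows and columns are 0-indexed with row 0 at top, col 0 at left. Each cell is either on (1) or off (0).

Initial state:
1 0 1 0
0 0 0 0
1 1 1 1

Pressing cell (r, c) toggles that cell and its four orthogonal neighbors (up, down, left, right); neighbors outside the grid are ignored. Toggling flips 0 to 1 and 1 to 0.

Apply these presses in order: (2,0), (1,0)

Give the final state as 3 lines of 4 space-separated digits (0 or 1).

Answer: 0 0 1 0
0 1 0 0
1 0 1 1

Derivation:
After press 1 at (2,0):
1 0 1 0
1 0 0 0
0 0 1 1

After press 2 at (1,0):
0 0 1 0
0 1 0 0
1 0 1 1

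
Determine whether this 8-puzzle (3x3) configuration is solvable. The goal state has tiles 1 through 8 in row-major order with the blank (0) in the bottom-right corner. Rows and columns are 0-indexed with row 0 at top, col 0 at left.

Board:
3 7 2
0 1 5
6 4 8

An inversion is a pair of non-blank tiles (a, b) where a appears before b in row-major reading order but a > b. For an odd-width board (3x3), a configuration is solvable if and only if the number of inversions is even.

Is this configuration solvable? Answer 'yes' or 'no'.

Answer: yes

Derivation:
Inversions (pairs i<j in row-major order where tile[i] > tile[j] > 0): 10
10 is even, so the puzzle is solvable.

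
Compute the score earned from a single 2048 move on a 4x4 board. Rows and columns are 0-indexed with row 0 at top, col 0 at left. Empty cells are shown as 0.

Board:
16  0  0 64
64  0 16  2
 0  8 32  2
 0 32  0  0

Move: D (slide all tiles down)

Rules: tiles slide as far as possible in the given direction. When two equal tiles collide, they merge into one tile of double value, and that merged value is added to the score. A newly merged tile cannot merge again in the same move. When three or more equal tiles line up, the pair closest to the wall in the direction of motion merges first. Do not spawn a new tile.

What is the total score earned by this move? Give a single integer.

Answer: 4

Derivation:
Slide down:
col 0: [16, 64, 0, 0] -> [0, 0, 16, 64]  score +0 (running 0)
col 1: [0, 0, 8, 32] -> [0, 0, 8, 32]  score +0 (running 0)
col 2: [0, 16, 32, 0] -> [0, 0, 16, 32]  score +0 (running 0)
col 3: [64, 2, 2, 0] -> [0, 0, 64, 4]  score +4 (running 4)
Board after move:
 0  0  0  0
 0  0  0  0
16  8 16 64
64 32 32  4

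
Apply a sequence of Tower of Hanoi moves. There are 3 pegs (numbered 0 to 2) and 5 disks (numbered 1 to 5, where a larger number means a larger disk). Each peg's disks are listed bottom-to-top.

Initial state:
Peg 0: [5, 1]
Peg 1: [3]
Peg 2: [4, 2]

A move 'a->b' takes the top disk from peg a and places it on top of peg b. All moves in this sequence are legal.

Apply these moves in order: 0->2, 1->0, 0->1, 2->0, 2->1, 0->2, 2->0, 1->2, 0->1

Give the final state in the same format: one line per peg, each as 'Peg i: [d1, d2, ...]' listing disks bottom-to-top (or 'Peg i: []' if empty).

Answer: Peg 0: [5]
Peg 1: [3, 1]
Peg 2: [4, 2]

Derivation:
After move 1 (0->2):
Peg 0: [5]
Peg 1: [3]
Peg 2: [4, 2, 1]

After move 2 (1->0):
Peg 0: [5, 3]
Peg 1: []
Peg 2: [4, 2, 1]

After move 3 (0->1):
Peg 0: [5]
Peg 1: [3]
Peg 2: [4, 2, 1]

After move 4 (2->0):
Peg 0: [5, 1]
Peg 1: [3]
Peg 2: [4, 2]

After move 5 (2->1):
Peg 0: [5, 1]
Peg 1: [3, 2]
Peg 2: [4]

After move 6 (0->2):
Peg 0: [5]
Peg 1: [3, 2]
Peg 2: [4, 1]

After move 7 (2->0):
Peg 0: [5, 1]
Peg 1: [3, 2]
Peg 2: [4]

After move 8 (1->2):
Peg 0: [5, 1]
Peg 1: [3]
Peg 2: [4, 2]

After move 9 (0->1):
Peg 0: [5]
Peg 1: [3, 1]
Peg 2: [4, 2]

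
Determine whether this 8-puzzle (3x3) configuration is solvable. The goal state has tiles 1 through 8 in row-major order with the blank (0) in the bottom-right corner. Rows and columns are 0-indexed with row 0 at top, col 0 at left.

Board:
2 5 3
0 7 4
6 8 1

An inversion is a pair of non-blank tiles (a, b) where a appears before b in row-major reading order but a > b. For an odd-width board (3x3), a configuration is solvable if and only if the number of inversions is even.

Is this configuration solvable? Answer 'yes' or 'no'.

Answer: no

Derivation:
Inversions (pairs i<j in row-major order where tile[i] > tile[j] > 0): 11
11 is odd, so the puzzle is not solvable.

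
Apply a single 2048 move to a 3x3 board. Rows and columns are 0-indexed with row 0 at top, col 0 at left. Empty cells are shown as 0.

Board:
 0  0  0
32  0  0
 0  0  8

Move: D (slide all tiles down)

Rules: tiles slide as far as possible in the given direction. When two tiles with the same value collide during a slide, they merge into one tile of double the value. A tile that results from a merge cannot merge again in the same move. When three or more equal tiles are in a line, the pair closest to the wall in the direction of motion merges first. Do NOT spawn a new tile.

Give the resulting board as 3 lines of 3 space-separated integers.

Answer:  0  0  0
 0  0  0
32  0  8

Derivation:
Slide down:
col 0: [0, 32, 0] -> [0, 0, 32]
col 1: [0, 0, 0] -> [0, 0, 0]
col 2: [0, 0, 8] -> [0, 0, 8]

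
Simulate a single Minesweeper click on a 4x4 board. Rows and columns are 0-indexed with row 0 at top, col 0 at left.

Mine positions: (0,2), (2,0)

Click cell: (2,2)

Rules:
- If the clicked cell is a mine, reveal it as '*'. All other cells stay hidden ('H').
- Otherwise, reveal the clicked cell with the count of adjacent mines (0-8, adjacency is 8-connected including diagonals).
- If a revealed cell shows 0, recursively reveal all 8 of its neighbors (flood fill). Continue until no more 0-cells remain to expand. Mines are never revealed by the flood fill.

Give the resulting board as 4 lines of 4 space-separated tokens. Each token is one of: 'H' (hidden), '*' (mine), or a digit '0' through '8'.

H H H H
H 2 1 1
H 1 0 0
H 1 0 0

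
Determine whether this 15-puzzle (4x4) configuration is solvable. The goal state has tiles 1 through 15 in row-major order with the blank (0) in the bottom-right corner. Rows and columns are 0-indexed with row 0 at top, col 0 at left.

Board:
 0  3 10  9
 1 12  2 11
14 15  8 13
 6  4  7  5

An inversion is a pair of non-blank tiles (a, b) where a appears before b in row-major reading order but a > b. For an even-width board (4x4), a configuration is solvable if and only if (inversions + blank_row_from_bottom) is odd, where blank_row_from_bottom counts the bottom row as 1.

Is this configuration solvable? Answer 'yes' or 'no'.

Answer: no

Derivation:
Inversions: 52
Blank is in row 0 (0-indexed from top), which is row 4 counting from the bottom (bottom = 1).
52 + 4 = 56, which is even, so the puzzle is not solvable.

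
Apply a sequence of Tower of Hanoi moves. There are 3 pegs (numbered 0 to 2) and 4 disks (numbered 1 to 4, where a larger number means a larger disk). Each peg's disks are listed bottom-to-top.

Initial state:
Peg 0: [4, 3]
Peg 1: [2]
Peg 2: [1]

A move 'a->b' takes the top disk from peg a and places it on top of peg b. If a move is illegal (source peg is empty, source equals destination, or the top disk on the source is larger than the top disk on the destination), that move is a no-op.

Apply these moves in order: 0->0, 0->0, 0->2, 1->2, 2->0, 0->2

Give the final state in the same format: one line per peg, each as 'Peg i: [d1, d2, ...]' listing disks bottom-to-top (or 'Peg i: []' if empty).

Answer: Peg 0: [4, 3]
Peg 1: [2]
Peg 2: [1]

Derivation:
After move 1 (0->0):
Peg 0: [4, 3]
Peg 1: [2]
Peg 2: [1]

After move 2 (0->0):
Peg 0: [4, 3]
Peg 1: [2]
Peg 2: [1]

After move 3 (0->2):
Peg 0: [4, 3]
Peg 1: [2]
Peg 2: [1]

After move 4 (1->2):
Peg 0: [4, 3]
Peg 1: [2]
Peg 2: [1]

After move 5 (2->0):
Peg 0: [4, 3, 1]
Peg 1: [2]
Peg 2: []

After move 6 (0->2):
Peg 0: [4, 3]
Peg 1: [2]
Peg 2: [1]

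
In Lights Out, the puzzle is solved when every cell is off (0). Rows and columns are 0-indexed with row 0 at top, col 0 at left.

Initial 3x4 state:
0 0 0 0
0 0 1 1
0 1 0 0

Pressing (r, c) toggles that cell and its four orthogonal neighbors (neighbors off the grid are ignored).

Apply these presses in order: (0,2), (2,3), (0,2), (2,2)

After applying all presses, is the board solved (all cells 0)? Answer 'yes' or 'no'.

Answer: yes

Derivation:
After press 1 at (0,2):
0 1 1 1
0 0 0 1
0 1 0 0

After press 2 at (2,3):
0 1 1 1
0 0 0 0
0 1 1 1

After press 3 at (0,2):
0 0 0 0
0 0 1 0
0 1 1 1

After press 4 at (2,2):
0 0 0 0
0 0 0 0
0 0 0 0

Lights still on: 0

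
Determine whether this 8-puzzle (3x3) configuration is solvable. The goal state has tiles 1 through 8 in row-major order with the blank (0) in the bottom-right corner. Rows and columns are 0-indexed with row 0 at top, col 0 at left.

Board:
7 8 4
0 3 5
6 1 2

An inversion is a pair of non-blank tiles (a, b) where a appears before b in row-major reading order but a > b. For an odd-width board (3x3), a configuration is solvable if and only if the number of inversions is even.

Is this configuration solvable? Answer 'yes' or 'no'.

Inversions (pairs i<j in row-major order where tile[i] > tile[j] > 0): 21
21 is odd, so the puzzle is not solvable.

Answer: no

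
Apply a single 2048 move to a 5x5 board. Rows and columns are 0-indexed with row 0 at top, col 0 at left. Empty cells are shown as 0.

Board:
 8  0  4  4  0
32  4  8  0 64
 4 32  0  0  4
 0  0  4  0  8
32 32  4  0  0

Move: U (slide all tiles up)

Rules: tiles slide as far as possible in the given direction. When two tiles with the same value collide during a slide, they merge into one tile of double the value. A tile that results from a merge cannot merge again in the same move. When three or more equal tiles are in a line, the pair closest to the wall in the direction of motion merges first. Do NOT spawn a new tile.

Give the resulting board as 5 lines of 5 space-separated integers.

Slide up:
col 0: [8, 32, 4, 0, 32] -> [8, 32, 4, 32, 0]
col 1: [0, 4, 32, 0, 32] -> [4, 64, 0, 0, 0]
col 2: [4, 8, 0, 4, 4] -> [4, 8, 8, 0, 0]
col 3: [4, 0, 0, 0, 0] -> [4, 0, 0, 0, 0]
col 4: [0, 64, 4, 8, 0] -> [64, 4, 8, 0, 0]

Answer:  8  4  4  4 64
32 64  8  0  4
 4  0  8  0  8
32  0  0  0  0
 0  0  0  0  0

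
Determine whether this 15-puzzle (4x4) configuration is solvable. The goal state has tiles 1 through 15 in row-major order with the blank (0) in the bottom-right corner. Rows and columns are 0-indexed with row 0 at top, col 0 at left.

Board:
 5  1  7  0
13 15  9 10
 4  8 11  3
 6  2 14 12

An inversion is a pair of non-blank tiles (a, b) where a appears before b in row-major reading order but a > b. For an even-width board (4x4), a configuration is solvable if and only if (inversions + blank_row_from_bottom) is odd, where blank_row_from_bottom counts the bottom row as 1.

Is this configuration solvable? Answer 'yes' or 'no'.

Inversions: 48
Blank is in row 0 (0-indexed from top), which is row 4 counting from the bottom (bottom = 1).
48 + 4 = 52, which is even, so the puzzle is not solvable.

Answer: no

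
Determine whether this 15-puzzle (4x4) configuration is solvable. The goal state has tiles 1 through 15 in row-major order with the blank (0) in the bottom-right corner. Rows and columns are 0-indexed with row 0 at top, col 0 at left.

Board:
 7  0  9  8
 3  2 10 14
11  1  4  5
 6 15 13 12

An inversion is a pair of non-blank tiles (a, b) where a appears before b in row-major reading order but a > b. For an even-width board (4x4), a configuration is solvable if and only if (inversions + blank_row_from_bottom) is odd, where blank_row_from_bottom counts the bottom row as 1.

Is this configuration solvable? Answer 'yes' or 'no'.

Inversions: 40
Blank is in row 0 (0-indexed from top), which is row 4 counting from the bottom (bottom = 1).
40 + 4 = 44, which is even, so the puzzle is not solvable.

Answer: no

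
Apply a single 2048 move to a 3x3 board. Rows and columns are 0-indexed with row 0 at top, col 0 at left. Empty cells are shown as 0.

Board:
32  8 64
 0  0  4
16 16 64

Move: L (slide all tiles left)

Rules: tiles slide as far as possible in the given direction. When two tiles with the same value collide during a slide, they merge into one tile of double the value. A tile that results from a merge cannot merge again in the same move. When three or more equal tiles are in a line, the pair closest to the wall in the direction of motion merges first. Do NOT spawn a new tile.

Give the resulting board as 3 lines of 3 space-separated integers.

Answer: 32  8 64
 4  0  0
32 64  0

Derivation:
Slide left:
row 0: [32, 8, 64] -> [32, 8, 64]
row 1: [0, 0, 4] -> [4, 0, 0]
row 2: [16, 16, 64] -> [32, 64, 0]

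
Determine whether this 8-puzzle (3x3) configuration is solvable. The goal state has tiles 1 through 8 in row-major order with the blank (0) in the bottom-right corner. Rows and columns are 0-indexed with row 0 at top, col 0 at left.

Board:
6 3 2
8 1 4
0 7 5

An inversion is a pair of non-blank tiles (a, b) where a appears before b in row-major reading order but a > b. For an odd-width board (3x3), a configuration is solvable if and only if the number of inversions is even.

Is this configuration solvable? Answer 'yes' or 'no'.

Inversions (pairs i<j in row-major order where tile[i] > tile[j] > 0): 13
13 is odd, so the puzzle is not solvable.

Answer: no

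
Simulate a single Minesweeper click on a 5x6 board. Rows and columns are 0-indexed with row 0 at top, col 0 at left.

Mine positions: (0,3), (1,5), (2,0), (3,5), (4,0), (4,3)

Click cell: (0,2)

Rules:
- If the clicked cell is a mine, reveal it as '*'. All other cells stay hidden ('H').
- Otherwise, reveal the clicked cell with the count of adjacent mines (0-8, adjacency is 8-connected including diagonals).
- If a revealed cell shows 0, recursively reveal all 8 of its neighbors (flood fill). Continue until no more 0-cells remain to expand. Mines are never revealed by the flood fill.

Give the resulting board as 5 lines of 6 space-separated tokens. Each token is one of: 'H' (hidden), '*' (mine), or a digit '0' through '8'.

H H 1 H H H
H H H H H H
H H H H H H
H H H H H H
H H H H H H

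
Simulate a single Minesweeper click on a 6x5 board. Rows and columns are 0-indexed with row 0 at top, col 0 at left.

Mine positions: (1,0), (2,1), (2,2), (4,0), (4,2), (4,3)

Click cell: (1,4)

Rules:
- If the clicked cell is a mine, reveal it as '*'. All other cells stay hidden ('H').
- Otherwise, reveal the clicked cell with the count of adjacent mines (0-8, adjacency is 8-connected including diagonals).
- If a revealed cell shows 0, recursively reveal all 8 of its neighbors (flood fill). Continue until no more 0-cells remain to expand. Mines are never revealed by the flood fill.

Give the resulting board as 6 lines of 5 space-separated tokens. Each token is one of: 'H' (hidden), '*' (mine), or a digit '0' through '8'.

H 1 0 0 0
H 3 2 1 0
H H H 1 0
H H H 3 1
H H H H H
H H H H H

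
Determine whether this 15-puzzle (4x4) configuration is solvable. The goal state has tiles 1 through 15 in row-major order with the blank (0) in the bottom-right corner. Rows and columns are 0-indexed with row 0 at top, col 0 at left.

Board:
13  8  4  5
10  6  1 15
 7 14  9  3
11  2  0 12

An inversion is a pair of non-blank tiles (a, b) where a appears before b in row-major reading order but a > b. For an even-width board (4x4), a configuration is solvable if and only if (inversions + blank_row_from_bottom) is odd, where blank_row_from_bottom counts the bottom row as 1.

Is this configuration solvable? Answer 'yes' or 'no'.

Answer: yes

Derivation:
Inversions: 52
Blank is in row 3 (0-indexed from top), which is row 1 counting from the bottom (bottom = 1).
52 + 1 = 53, which is odd, so the puzzle is solvable.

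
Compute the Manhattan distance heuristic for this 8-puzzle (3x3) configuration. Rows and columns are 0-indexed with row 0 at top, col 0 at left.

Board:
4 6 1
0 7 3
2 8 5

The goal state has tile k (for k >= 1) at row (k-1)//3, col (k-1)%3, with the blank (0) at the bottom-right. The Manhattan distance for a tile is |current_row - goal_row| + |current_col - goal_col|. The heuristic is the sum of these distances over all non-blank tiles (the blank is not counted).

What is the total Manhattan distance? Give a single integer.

Answer: 13

Derivation:
Tile 4: (0,0)->(1,0) = 1
Tile 6: (0,1)->(1,2) = 2
Tile 1: (0,2)->(0,0) = 2
Tile 7: (1,1)->(2,0) = 2
Tile 3: (1,2)->(0,2) = 1
Tile 2: (2,0)->(0,1) = 3
Tile 8: (2,1)->(2,1) = 0
Tile 5: (2,2)->(1,1) = 2
Sum: 1 + 2 + 2 + 2 + 1 + 3 + 0 + 2 = 13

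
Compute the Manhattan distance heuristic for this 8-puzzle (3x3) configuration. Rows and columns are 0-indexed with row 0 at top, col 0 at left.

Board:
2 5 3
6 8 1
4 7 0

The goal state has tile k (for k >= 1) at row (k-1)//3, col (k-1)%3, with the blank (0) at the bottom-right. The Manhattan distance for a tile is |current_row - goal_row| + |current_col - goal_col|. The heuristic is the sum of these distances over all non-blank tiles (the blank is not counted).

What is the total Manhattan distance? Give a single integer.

Answer: 10

Derivation:
Tile 2: (0,0)->(0,1) = 1
Tile 5: (0,1)->(1,1) = 1
Tile 3: (0,2)->(0,2) = 0
Tile 6: (1,0)->(1,2) = 2
Tile 8: (1,1)->(2,1) = 1
Tile 1: (1,2)->(0,0) = 3
Tile 4: (2,0)->(1,0) = 1
Tile 7: (2,1)->(2,0) = 1
Sum: 1 + 1 + 0 + 2 + 1 + 3 + 1 + 1 = 10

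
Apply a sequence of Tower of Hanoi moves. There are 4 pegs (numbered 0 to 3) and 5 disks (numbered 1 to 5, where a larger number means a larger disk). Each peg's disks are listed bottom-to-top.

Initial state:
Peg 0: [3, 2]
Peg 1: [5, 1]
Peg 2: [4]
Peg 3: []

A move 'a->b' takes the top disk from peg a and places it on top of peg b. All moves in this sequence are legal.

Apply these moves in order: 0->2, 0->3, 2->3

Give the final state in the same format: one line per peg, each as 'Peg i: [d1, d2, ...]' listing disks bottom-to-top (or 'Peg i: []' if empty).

Answer: Peg 0: []
Peg 1: [5, 1]
Peg 2: [4]
Peg 3: [3, 2]

Derivation:
After move 1 (0->2):
Peg 0: [3]
Peg 1: [5, 1]
Peg 2: [4, 2]
Peg 3: []

After move 2 (0->3):
Peg 0: []
Peg 1: [5, 1]
Peg 2: [4, 2]
Peg 3: [3]

After move 3 (2->3):
Peg 0: []
Peg 1: [5, 1]
Peg 2: [4]
Peg 3: [3, 2]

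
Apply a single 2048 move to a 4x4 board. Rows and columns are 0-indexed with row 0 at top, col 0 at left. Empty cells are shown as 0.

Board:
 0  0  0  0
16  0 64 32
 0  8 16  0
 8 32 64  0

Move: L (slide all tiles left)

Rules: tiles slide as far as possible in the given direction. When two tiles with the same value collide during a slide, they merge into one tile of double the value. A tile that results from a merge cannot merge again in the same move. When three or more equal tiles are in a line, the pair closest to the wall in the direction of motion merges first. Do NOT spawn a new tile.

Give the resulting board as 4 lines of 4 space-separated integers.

Answer:  0  0  0  0
16 64 32  0
 8 16  0  0
 8 32 64  0

Derivation:
Slide left:
row 0: [0, 0, 0, 0] -> [0, 0, 0, 0]
row 1: [16, 0, 64, 32] -> [16, 64, 32, 0]
row 2: [0, 8, 16, 0] -> [8, 16, 0, 0]
row 3: [8, 32, 64, 0] -> [8, 32, 64, 0]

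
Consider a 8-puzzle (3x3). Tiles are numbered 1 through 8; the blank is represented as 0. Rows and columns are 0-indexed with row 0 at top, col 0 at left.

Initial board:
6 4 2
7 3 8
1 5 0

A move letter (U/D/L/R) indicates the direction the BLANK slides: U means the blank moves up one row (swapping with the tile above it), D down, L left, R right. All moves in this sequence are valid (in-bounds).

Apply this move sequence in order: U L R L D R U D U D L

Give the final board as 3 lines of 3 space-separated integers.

After move 1 (U):
6 4 2
7 3 0
1 5 8

After move 2 (L):
6 4 2
7 0 3
1 5 8

After move 3 (R):
6 4 2
7 3 0
1 5 8

After move 4 (L):
6 4 2
7 0 3
1 5 8

After move 5 (D):
6 4 2
7 5 3
1 0 8

After move 6 (R):
6 4 2
7 5 3
1 8 0

After move 7 (U):
6 4 2
7 5 0
1 8 3

After move 8 (D):
6 4 2
7 5 3
1 8 0

After move 9 (U):
6 4 2
7 5 0
1 8 3

After move 10 (D):
6 4 2
7 5 3
1 8 0

After move 11 (L):
6 4 2
7 5 3
1 0 8

Answer: 6 4 2
7 5 3
1 0 8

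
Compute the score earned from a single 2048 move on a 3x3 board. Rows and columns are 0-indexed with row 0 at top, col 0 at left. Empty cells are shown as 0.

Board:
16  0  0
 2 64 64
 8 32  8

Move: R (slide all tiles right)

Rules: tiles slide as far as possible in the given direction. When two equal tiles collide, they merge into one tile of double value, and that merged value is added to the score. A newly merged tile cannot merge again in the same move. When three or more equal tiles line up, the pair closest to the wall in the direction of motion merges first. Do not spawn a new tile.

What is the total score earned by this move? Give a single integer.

Slide right:
row 0: [16, 0, 0] -> [0, 0, 16]  score +0 (running 0)
row 1: [2, 64, 64] -> [0, 2, 128]  score +128 (running 128)
row 2: [8, 32, 8] -> [8, 32, 8]  score +0 (running 128)
Board after move:
  0   0  16
  0   2 128
  8  32   8

Answer: 128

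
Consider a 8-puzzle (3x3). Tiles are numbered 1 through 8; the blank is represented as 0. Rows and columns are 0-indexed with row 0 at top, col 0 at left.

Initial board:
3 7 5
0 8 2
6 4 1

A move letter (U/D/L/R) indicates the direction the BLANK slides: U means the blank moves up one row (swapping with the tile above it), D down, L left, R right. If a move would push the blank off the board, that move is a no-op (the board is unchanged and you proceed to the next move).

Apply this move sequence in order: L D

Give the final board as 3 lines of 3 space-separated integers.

Answer: 3 7 5
6 8 2
0 4 1

Derivation:
After move 1 (L):
3 7 5
0 8 2
6 4 1

After move 2 (D):
3 7 5
6 8 2
0 4 1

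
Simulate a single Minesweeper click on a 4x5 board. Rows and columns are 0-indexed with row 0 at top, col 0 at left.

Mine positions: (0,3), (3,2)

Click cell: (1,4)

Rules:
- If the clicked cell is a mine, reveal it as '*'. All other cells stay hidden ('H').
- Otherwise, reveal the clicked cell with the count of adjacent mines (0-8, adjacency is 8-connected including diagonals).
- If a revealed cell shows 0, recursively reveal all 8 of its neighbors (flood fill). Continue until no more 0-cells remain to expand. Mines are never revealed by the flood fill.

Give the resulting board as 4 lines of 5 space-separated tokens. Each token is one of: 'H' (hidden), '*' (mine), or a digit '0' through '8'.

H H H H H
H H H H 1
H H H H H
H H H H H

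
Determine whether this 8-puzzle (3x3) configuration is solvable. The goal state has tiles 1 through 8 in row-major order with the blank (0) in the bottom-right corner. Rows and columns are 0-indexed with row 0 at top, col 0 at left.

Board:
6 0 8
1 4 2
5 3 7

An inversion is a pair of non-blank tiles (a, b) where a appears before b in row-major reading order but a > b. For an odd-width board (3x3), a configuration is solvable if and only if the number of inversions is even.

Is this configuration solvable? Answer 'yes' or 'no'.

Inversions (pairs i<j in row-major order where tile[i] > tile[j] > 0): 14
14 is even, so the puzzle is solvable.

Answer: yes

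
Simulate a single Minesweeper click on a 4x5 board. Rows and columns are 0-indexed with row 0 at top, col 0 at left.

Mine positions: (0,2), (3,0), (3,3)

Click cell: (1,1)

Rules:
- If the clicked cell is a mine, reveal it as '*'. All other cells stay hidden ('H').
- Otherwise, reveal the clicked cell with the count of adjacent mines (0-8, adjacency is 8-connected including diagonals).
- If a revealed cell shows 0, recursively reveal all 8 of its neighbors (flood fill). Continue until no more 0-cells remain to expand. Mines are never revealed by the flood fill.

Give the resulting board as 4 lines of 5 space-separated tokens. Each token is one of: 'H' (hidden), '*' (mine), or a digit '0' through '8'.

H H H H H
H 1 H H H
H H H H H
H H H H H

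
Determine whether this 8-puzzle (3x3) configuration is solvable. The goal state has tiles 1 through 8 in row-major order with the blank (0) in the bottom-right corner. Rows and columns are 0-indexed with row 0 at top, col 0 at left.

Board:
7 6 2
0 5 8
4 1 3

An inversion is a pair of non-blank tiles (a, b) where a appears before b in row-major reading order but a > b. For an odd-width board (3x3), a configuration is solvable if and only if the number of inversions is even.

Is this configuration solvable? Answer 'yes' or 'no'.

Answer: yes

Derivation:
Inversions (pairs i<j in row-major order where tile[i] > tile[j] > 0): 20
20 is even, so the puzzle is solvable.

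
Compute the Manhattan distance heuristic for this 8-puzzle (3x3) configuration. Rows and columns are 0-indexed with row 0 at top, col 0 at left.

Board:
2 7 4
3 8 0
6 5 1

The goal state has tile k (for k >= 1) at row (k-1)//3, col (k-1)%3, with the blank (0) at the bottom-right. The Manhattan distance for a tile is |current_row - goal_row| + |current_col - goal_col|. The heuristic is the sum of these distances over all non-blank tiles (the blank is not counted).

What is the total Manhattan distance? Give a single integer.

Answer: 19

Derivation:
Tile 2: at (0,0), goal (0,1), distance |0-0|+|0-1| = 1
Tile 7: at (0,1), goal (2,0), distance |0-2|+|1-0| = 3
Tile 4: at (0,2), goal (1,0), distance |0-1|+|2-0| = 3
Tile 3: at (1,0), goal (0,2), distance |1-0|+|0-2| = 3
Tile 8: at (1,1), goal (2,1), distance |1-2|+|1-1| = 1
Tile 6: at (2,0), goal (1,2), distance |2-1|+|0-2| = 3
Tile 5: at (2,1), goal (1,1), distance |2-1|+|1-1| = 1
Tile 1: at (2,2), goal (0,0), distance |2-0|+|2-0| = 4
Sum: 1 + 3 + 3 + 3 + 1 + 3 + 1 + 4 = 19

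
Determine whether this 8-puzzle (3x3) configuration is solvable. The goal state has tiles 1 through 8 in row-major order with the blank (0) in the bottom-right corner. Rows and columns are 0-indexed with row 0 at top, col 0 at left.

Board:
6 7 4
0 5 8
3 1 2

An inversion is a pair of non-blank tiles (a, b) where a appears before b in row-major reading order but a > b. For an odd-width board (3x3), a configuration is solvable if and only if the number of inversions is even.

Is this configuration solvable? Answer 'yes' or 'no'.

Answer: no

Derivation:
Inversions (pairs i<j in row-major order where tile[i] > tile[j] > 0): 21
21 is odd, so the puzzle is not solvable.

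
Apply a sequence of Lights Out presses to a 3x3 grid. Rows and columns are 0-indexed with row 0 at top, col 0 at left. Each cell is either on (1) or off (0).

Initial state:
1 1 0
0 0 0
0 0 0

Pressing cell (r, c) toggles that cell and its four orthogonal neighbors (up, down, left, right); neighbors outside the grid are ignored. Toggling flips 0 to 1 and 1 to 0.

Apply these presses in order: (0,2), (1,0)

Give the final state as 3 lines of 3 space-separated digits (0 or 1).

Answer: 0 0 1
1 1 1
1 0 0

Derivation:
After press 1 at (0,2):
1 0 1
0 0 1
0 0 0

After press 2 at (1,0):
0 0 1
1 1 1
1 0 0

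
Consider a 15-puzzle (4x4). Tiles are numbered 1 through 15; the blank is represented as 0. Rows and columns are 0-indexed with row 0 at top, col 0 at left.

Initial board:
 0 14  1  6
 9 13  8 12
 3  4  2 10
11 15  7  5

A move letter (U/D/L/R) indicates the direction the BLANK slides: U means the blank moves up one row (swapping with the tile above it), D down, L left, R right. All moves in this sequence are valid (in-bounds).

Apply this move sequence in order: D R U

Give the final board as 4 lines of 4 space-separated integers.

After move 1 (D):
 9 14  1  6
 0 13  8 12
 3  4  2 10
11 15  7  5

After move 2 (R):
 9 14  1  6
13  0  8 12
 3  4  2 10
11 15  7  5

After move 3 (U):
 9  0  1  6
13 14  8 12
 3  4  2 10
11 15  7  5

Answer:  9  0  1  6
13 14  8 12
 3  4  2 10
11 15  7  5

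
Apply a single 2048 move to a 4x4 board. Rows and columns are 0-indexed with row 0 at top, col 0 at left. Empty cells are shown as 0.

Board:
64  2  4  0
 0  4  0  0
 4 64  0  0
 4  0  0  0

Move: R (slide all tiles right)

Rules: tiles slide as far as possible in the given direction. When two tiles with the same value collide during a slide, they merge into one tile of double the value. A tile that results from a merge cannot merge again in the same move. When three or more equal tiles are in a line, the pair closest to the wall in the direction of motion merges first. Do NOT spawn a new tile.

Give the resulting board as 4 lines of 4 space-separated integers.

Slide right:
row 0: [64, 2, 4, 0] -> [0, 64, 2, 4]
row 1: [0, 4, 0, 0] -> [0, 0, 0, 4]
row 2: [4, 64, 0, 0] -> [0, 0, 4, 64]
row 3: [4, 0, 0, 0] -> [0, 0, 0, 4]

Answer:  0 64  2  4
 0  0  0  4
 0  0  4 64
 0  0  0  4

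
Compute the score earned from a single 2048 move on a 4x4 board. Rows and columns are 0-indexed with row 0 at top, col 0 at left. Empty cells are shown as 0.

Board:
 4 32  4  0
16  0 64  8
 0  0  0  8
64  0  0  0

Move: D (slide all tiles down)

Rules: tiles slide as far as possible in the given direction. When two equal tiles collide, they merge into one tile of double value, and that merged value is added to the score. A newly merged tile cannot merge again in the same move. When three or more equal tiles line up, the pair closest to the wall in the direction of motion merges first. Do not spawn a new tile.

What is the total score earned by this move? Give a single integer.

Slide down:
col 0: [4, 16, 0, 64] -> [0, 4, 16, 64]  score +0 (running 0)
col 1: [32, 0, 0, 0] -> [0, 0, 0, 32]  score +0 (running 0)
col 2: [4, 64, 0, 0] -> [0, 0, 4, 64]  score +0 (running 0)
col 3: [0, 8, 8, 0] -> [0, 0, 0, 16]  score +16 (running 16)
Board after move:
 0  0  0  0
 4  0  0  0
16  0  4  0
64 32 64 16

Answer: 16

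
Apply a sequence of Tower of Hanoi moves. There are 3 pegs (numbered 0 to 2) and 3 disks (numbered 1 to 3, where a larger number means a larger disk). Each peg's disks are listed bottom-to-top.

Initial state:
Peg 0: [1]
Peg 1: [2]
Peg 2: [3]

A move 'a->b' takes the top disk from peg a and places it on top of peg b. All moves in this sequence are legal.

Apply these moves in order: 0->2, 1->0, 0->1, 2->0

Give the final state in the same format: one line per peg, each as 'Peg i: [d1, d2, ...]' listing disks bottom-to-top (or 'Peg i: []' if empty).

After move 1 (0->2):
Peg 0: []
Peg 1: [2]
Peg 2: [3, 1]

After move 2 (1->0):
Peg 0: [2]
Peg 1: []
Peg 2: [3, 1]

After move 3 (0->1):
Peg 0: []
Peg 1: [2]
Peg 2: [3, 1]

After move 4 (2->0):
Peg 0: [1]
Peg 1: [2]
Peg 2: [3]

Answer: Peg 0: [1]
Peg 1: [2]
Peg 2: [3]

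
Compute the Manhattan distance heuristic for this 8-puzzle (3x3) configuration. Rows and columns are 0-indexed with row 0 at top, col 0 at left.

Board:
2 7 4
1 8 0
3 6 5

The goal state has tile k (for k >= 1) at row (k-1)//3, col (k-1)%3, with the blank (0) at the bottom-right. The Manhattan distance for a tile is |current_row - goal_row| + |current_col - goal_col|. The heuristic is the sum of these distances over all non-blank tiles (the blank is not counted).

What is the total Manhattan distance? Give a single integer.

Answer: 17

Derivation:
Tile 2: at (0,0), goal (0,1), distance |0-0|+|0-1| = 1
Tile 7: at (0,1), goal (2,0), distance |0-2|+|1-0| = 3
Tile 4: at (0,2), goal (1,0), distance |0-1|+|2-0| = 3
Tile 1: at (1,0), goal (0,0), distance |1-0|+|0-0| = 1
Tile 8: at (1,1), goal (2,1), distance |1-2|+|1-1| = 1
Tile 3: at (2,0), goal (0,2), distance |2-0|+|0-2| = 4
Tile 6: at (2,1), goal (1,2), distance |2-1|+|1-2| = 2
Tile 5: at (2,2), goal (1,1), distance |2-1|+|2-1| = 2
Sum: 1 + 3 + 3 + 1 + 1 + 4 + 2 + 2 = 17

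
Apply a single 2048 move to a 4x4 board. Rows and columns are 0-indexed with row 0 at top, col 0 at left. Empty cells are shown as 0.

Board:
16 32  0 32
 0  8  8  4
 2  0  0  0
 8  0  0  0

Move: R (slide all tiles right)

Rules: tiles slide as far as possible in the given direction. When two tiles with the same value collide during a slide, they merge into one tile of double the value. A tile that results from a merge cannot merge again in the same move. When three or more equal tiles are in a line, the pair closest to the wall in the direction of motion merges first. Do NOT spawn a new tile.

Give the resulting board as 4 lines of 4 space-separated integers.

Slide right:
row 0: [16, 32, 0, 32] -> [0, 0, 16, 64]
row 1: [0, 8, 8, 4] -> [0, 0, 16, 4]
row 2: [2, 0, 0, 0] -> [0, 0, 0, 2]
row 3: [8, 0, 0, 0] -> [0, 0, 0, 8]

Answer:  0  0 16 64
 0  0 16  4
 0  0  0  2
 0  0  0  8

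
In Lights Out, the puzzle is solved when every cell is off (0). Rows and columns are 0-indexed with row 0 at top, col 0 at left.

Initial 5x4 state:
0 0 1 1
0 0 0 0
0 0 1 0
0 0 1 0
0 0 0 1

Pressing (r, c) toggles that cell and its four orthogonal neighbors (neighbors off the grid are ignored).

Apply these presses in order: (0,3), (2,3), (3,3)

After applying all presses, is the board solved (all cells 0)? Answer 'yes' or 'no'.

After press 1 at (0,3):
0 0 0 0
0 0 0 1
0 0 1 0
0 0 1 0
0 0 0 1

After press 2 at (2,3):
0 0 0 0
0 0 0 0
0 0 0 1
0 0 1 1
0 0 0 1

After press 3 at (3,3):
0 0 0 0
0 0 0 0
0 0 0 0
0 0 0 0
0 0 0 0

Lights still on: 0

Answer: yes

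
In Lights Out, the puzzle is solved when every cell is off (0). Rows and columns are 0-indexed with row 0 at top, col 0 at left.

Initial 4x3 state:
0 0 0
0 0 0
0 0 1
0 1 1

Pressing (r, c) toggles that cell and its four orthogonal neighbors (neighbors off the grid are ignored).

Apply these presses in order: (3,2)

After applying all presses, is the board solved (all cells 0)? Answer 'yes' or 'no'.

After press 1 at (3,2):
0 0 0
0 0 0
0 0 0
0 0 0

Lights still on: 0

Answer: yes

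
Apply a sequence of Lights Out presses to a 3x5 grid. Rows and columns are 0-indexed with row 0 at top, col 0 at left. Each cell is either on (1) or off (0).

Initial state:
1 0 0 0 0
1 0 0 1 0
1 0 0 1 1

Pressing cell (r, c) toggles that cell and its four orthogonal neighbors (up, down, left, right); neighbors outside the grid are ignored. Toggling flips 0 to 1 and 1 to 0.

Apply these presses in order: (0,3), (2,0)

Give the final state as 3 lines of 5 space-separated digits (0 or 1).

After press 1 at (0,3):
1 0 1 1 1
1 0 0 0 0
1 0 0 1 1

After press 2 at (2,0):
1 0 1 1 1
0 0 0 0 0
0 1 0 1 1

Answer: 1 0 1 1 1
0 0 0 0 0
0 1 0 1 1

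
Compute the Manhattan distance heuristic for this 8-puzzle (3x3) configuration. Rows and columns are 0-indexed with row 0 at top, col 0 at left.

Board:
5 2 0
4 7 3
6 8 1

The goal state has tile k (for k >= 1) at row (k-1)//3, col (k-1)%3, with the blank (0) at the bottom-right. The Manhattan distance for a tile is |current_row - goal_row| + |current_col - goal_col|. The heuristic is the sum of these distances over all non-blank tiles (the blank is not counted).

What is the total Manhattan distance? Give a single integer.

Answer: 12

Derivation:
Tile 5: at (0,0), goal (1,1), distance |0-1|+|0-1| = 2
Tile 2: at (0,1), goal (0,1), distance |0-0|+|1-1| = 0
Tile 4: at (1,0), goal (1,0), distance |1-1|+|0-0| = 0
Tile 7: at (1,1), goal (2,0), distance |1-2|+|1-0| = 2
Tile 3: at (1,2), goal (0,2), distance |1-0|+|2-2| = 1
Tile 6: at (2,0), goal (1,2), distance |2-1|+|0-2| = 3
Tile 8: at (2,1), goal (2,1), distance |2-2|+|1-1| = 0
Tile 1: at (2,2), goal (0,0), distance |2-0|+|2-0| = 4
Sum: 2 + 0 + 0 + 2 + 1 + 3 + 0 + 4 = 12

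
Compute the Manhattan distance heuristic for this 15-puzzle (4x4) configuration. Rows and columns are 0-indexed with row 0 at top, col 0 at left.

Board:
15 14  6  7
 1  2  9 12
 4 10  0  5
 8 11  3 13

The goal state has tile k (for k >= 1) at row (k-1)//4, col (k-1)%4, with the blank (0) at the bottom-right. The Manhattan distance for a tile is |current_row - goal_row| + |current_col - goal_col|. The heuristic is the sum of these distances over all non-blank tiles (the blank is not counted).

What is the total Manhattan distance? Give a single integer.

Tile 15: at (0,0), goal (3,2), distance |0-3|+|0-2| = 5
Tile 14: at (0,1), goal (3,1), distance |0-3|+|1-1| = 3
Tile 6: at (0,2), goal (1,1), distance |0-1|+|2-1| = 2
Tile 7: at (0,3), goal (1,2), distance |0-1|+|3-2| = 2
Tile 1: at (1,0), goal (0,0), distance |1-0|+|0-0| = 1
Tile 2: at (1,1), goal (0,1), distance |1-0|+|1-1| = 1
Tile 9: at (1,2), goal (2,0), distance |1-2|+|2-0| = 3
Tile 12: at (1,3), goal (2,3), distance |1-2|+|3-3| = 1
Tile 4: at (2,0), goal (0,3), distance |2-0|+|0-3| = 5
Tile 10: at (2,1), goal (2,1), distance |2-2|+|1-1| = 0
Tile 5: at (2,3), goal (1,0), distance |2-1|+|3-0| = 4
Tile 8: at (3,0), goal (1,3), distance |3-1|+|0-3| = 5
Tile 11: at (3,1), goal (2,2), distance |3-2|+|1-2| = 2
Tile 3: at (3,2), goal (0,2), distance |3-0|+|2-2| = 3
Tile 13: at (3,3), goal (3,0), distance |3-3|+|3-0| = 3
Sum: 5 + 3 + 2 + 2 + 1 + 1 + 3 + 1 + 5 + 0 + 4 + 5 + 2 + 3 + 3 = 40

Answer: 40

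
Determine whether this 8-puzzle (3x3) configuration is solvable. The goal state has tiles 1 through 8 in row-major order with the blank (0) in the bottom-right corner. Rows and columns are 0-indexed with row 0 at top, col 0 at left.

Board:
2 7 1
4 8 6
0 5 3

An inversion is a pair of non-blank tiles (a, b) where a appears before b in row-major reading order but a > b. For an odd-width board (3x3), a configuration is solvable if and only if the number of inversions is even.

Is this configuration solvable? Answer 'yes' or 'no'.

Inversions (pairs i<j in row-major order where tile[i] > tile[j] > 0): 13
13 is odd, so the puzzle is not solvable.

Answer: no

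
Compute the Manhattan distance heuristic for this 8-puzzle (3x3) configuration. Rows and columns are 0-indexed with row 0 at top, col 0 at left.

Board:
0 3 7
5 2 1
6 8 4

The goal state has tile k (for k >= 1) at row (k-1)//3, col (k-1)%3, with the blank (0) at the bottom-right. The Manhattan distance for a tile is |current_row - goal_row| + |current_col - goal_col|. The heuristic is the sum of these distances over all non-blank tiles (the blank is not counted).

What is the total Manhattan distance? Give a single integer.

Answer: 16

Derivation:
Tile 3: at (0,1), goal (0,2), distance |0-0|+|1-2| = 1
Tile 7: at (0,2), goal (2,0), distance |0-2|+|2-0| = 4
Tile 5: at (1,0), goal (1,1), distance |1-1|+|0-1| = 1
Tile 2: at (1,1), goal (0,1), distance |1-0|+|1-1| = 1
Tile 1: at (1,2), goal (0,0), distance |1-0|+|2-0| = 3
Tile 6: at (2,0), goal (1,2), distance |2-1|+|0-2| = 3
Tile 8: at (2,1), goal (2,1), distance |2-2|+|1-1| = 0
Tile 4: at (2,2), goal (1,0), distance |2-1|+|2-0| = 3
Sum: 1 + 4 + 1 + 1 + 3 + 3 + 0 + 3 = 16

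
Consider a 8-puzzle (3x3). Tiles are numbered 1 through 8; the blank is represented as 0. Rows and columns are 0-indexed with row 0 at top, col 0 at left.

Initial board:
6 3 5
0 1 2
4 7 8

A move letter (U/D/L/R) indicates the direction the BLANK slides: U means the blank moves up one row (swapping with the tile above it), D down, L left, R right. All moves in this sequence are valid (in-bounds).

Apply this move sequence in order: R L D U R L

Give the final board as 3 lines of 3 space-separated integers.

Answer: 6 3 5
0 1 2
4 7 8

Derivation:
After move 1 (R):
6 3 5
1 0 2
4 7 8

After move 2 (L):
6 3 5
0 1 2
4 7 8

After move 3 (D):
6 3 5
4 1 2
0 7 8

After move 4 (U):
6 3 5
0 1 2
4 7 8

After move 5 (R):
6 3 5
1 0 2
4 7 8

After move 6 (L):
6 3 5
0 1 2
4 7 8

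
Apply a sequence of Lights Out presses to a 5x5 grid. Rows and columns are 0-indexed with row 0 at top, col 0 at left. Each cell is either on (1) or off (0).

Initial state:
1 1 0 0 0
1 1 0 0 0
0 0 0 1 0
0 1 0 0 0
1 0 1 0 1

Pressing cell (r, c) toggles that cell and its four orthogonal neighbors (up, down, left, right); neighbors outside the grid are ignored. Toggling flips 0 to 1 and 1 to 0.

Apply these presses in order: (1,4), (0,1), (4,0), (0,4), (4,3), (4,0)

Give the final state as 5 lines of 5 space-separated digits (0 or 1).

Answer: 0 0 1 1 0
1 0 0 1 0
0 0 0 1 1
0 1 0 1 0
1 0 0 1 0

Derivation:
After press 1 at (1,4):
1 1 0 0 1
1 1 0 1 1
0 0 0 1 1
0 1 0 0 0
1 0 1 0 1

After press 2 at (0,1):
0 0 1 0 1
1 0 0 1 1
0 0 0 1 1
0 1 0 0 0
1 0 1 0 1

After press 3 at (4,0):
0 0 1 0 1
1 0 0 1 1
0 0 0 1 1
1 1 0 0 0
0 1 1 0 1

After press 4 at (0,4):
0 0 1 1 0
1 0 0 1 0
0 0 0 1 1
1 1 0 0 0
0 1 1 0 1

After press 5 at (4,3):
0 0 1 1 0
1 0 0 1 0
0 0 0 1 1
1 1 0 1 0
0 1 0 1 0

After press 6 at (4,0):
0 0 1 1 0
1 0 0 1 0
0 0 0 1 1
0 1 0 1 0
1 0 0 1 0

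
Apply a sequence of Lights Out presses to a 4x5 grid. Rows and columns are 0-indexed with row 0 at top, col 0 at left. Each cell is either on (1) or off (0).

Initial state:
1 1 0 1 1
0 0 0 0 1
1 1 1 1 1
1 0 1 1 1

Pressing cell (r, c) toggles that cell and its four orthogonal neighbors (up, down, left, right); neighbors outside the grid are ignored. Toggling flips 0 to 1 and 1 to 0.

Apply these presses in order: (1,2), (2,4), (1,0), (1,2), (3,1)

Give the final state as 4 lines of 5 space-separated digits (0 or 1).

After press 1 at (1,2):
1 1 1 1 1
0 1 1 1 1
1 1 0 1 1
1 0 1 1 1

After press 2 at (2,4):
1 1 1 1 1
0 1 1 1 0
1 1 0 0 0
1 0 1 1 0

After press 3 at (1,0):
0 1 1 1 1
1 0 1 1 0
0 1 0 0 0
1 0 1 1 0

After press 4 at (1,2):
0 1 0 1 1
1 1 0 0 0
0 1 1 0 0
1 0 1 1 0

After press 5 at (3,1):
0 1 0 1 1
1 1 0 0 0
0 0 1 0 0
0 1 0 1 0

Answer: 0 1 0 1 1
1 1 0 0 0
0 0 1 0 0
0 1 0 1 0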